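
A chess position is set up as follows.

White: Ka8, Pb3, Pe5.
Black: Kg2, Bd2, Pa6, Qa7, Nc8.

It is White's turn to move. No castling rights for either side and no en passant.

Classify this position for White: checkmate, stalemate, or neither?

checkmate

White to move; white king on a8.
In check: yes, from the black queen on a7.
King squares — a7: attacked by Nc8; b7: attacked by Qa7; b8: attacked by Qa7.
Legal moves for White: none.
In check with no legal moves → checkmate.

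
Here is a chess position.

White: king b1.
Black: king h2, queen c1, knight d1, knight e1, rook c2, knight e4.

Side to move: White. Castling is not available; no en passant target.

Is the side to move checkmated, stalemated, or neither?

checkmate

White to move; white king on b1.
In check: yes, from the black queen on c1.
King squares — a1: attacked by Qc1; c1: attacked by Rc2; a2: attacked by Rc2; b2: attacked by Qc1; c2: attacked by Qc1.
Legal moves for White: none.
In check with no legal moves → checkmate.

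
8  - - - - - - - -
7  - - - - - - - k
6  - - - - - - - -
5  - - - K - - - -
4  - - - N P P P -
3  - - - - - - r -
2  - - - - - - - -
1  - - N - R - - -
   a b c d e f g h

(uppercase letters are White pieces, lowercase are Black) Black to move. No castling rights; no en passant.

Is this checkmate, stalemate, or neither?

neither

Black to move; black king on h7.
In check: no.
Legal moves for Black: Kh8, Kg8, Kg7, Kh6, Kg6, Rxg4, Rh3, Rf3, Re3, Rd3, Rc3, Rb3, Ra3, Rg2, Rg1.
Black has 15 legal moves and is not in check → neither.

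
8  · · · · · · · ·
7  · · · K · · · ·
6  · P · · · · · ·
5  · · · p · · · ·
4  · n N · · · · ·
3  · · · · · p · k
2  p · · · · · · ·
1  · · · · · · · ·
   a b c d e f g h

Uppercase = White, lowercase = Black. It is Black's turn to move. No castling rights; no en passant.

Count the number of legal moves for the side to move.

Black to move; king on h3.
In check: no.
Legal moves: Nc6, Na6, Nd3, Nc2, Kh4, Kg4, Kg3, Kh2, Kg2, dxc4, d4, f2, a1=Q, a1=R, a1=B, a1=N.
Count: 16.

16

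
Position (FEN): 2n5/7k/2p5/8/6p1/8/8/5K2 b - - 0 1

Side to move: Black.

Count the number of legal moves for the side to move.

11

Black to move; king on h7.
In check: no.
Legal moves: Ne7, Na7, Nd6, Nb6, Kh8, Kg8, Kg7, Kh6, Kg6, c5, g3.
Count: 11.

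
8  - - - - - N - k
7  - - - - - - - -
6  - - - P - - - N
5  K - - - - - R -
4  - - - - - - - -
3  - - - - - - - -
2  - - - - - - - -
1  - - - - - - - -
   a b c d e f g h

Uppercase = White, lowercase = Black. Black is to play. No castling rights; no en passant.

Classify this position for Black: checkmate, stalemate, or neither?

stalemate

Black to move; black king on h8.
In check: no.
King squares — g7: attacked by Rg5; h7: attacked by Nf8; g8: attacked by Rg5.
Legal moves for Black: none.
Not in check and no legal moves → stalemate.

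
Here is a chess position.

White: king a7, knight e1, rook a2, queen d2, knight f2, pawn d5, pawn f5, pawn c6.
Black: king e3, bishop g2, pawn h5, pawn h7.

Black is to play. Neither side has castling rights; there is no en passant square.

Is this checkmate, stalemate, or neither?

Black to move; black king on e3.
In check: yes, from the white queen on d2.
King squares — d2: attacked by Ra2; e2: attacked by Qd2; f2: attacked by Qd2; d3: attacked by Ne1; f3: attacked by Ne1; d4: attacked by Qd2; e4: attacked by Nf2; f4: attacked by Qd2.
Legal moves for Black: none.
In check with no legal moves → checkmate.

checkmate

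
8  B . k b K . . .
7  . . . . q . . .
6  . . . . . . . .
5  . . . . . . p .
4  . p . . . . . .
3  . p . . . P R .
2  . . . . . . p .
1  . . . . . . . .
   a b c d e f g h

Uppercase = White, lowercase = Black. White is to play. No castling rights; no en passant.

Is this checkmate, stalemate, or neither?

White to move; white king on e8.
In check: yes, from the black queen on e7.
King squares — d7: attacked by Qe7; e7: attacked by Bd8; f7: attacked by Qe7; d8: attacked by Qe7; f8: attacked by Qe7.
Legal moves for White: none.
In check with no legal moves → checkmate.

checkmate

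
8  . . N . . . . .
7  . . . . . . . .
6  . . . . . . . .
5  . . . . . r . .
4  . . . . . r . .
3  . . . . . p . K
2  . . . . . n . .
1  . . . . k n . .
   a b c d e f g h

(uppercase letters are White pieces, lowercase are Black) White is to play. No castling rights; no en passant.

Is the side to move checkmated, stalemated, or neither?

checkmate

White to move; white king on h3.
In check: yes, from the black knight on f2.
King squares — g2: attacked by Pf3; h2: attacked by Nf1; g3: attacked by Nf1; g4: attacked by Nf2; h4: attacked by Rf4.
Legal moves for White: none.
In check with no legal moves → checkmate.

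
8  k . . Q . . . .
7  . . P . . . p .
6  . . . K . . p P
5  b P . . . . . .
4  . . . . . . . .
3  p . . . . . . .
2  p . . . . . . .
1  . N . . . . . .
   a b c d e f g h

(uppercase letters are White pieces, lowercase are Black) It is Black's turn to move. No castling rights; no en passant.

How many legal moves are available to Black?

2

Black to move; king on a8.
In check: yes, from the white queen on d8.
Legal moves: Kb7, Ka7.
Count: 2.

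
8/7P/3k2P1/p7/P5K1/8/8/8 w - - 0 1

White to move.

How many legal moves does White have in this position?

13

White to move; king on g4.
In check: no.
Legal moves: Kh5, Kg5, Kf5, Kh4, Kf4, Kh3, Kg3, Kf3, h8=Q, h8=R, h8=B, h8=N, g7.
Count: 13.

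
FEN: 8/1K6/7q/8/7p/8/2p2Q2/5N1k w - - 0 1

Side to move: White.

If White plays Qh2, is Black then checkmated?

yes

After Qh2: black king on h1; in check: yes, from the white queen on h2.
King squares — g1: attacked by Qh2; g2: attacked by Qh2; h2: attacked by Nf1.
Black has no legal moves → checkmate.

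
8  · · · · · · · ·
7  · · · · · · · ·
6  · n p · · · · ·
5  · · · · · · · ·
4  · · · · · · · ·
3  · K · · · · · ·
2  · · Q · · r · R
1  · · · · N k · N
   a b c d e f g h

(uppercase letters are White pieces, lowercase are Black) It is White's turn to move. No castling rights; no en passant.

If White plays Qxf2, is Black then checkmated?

yes

After Qxf2: black king on f1; in check: yes, from the white queen on f2.
King squares — e1: attacked by Qf2; g1: attacked by Qf2; e2: attacked by Qf2; f2: attacked by Nh1; g2: attacked by Ne1.
Black has no legal moves → checkmate.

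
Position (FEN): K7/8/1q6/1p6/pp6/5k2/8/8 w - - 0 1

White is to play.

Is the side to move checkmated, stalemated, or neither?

stalemate

White to move; white king on a8.
In check: no.
King squares — a7: attacked by Qb6; b7: attacked by Qb6; b8: attacked by Qb6.
Legal moves for White: none.
Not in check and no legal moves → stalemate.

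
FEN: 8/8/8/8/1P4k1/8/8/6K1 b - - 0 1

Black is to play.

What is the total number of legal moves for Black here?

Black to move; king on g4.
In check: no.
Legal moves: Kh5, Kg5, Kf5, Kh4, Kf4, Kh3, Kg3, Kf3.
Count: 8.

8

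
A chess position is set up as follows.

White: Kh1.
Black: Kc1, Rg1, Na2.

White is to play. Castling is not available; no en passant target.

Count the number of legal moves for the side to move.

2

White to move; king on h1.
In check: yes, from the black rook on g1.
Legal moves: Kh2, Kxg1.
Count: 2.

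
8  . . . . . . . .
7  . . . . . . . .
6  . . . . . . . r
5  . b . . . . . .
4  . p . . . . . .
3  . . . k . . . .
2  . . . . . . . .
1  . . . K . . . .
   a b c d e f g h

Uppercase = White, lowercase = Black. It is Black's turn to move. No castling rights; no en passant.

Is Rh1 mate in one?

After Rh1: white king on d1; in check: yes, from the black rook on h1.
King squares — c1: attacked by Rh1; e1: attacked by Rh1; c2: attacked by Kd3; d2: attacked by Kd3; e2: attacked by Kd3.
White has no legal moves → checkmate.

yes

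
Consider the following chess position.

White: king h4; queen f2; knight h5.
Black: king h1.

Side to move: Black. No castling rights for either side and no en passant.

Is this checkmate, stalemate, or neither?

Black to move; black king on h1.
In check: no.
King squares — g1: attacked by Qf2; g2: attacked by Qf2; h2: attacked by Qf2.
Legal moves for Black: none.
Not in check and no legal moves → stalemate.

stalemate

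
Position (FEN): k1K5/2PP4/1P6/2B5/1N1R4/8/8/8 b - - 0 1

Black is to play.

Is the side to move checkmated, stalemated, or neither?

stalemate

Black to move; black king on a8.
In check: no.
King squares — a7: attacked by Pb6; b7: attacked by Kc8; b8: attacked by Pc7.
Legal moves for Black: none.
Not in check and no legal moves → stalemate.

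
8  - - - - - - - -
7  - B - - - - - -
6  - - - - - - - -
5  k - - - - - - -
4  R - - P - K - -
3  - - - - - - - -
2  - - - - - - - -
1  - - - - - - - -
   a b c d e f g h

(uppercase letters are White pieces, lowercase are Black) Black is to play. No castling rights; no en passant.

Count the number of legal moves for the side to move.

Black to move; king on a5.
In check: yes, from the white rook on a4.
Legal moves: Kb6, Kb5, Kxa4.
Count: 3.

3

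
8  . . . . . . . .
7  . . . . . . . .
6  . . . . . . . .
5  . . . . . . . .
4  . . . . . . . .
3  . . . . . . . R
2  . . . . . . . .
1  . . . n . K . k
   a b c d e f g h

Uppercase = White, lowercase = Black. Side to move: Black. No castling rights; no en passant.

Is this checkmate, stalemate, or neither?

checkmate

Black to move; black king on h1.
In check: yes, from the white rook on h3.
King squares — g1: attacked by Kf1; g2: attacked by Kf1; h2: attacked by Rh3.
Legal moves for Black: none.
In check with no legal moves → checkmate.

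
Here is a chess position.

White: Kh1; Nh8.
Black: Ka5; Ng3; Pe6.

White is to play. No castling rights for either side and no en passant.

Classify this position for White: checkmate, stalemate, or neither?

White to move; white king on h1.
In check: yes, from the black knight on g3.
Legal moves for White: Kh2, Kg2, Kg1.
White is in check but has 3 legal moves → neither.

neither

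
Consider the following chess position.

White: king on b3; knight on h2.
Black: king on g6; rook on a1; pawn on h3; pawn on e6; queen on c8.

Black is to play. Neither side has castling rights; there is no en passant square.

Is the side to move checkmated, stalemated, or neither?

Black to move; black king on g6.
In check: no.
Legal moves for Black include: Qh8, Qg8, Qf8, Qe8, Qd8, Qb8+, Qa8, Qd7, Qc7, Qb7+, Qc6, Qa6, Qc5, Qc4+, Qc3+, Qc2+, Qc1, Kh7, ... (list truncated; more exist).
Black has legal moves and is not in check → neither.

neither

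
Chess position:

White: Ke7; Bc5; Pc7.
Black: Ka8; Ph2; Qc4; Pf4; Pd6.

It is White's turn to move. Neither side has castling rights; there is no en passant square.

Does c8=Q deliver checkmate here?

After c8=Q: black king on a8; in check: yes, from the white queen on c8.
King squares — a7: attacked by Bc5; b7: attacked by Qc8; b8: attacked by Qc8.
Black has no legal moves → checkmate.

yes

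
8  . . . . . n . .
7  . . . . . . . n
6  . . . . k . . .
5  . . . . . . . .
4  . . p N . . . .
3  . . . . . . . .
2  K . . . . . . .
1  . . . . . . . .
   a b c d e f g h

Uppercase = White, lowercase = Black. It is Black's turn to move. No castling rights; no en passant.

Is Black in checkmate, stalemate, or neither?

neither

Black to move; black king on e6.
In check: yes, from the white knight on d4.
King squares — d5: available; e5: available; f5: attacked by Nd4; d6: available; f6: available; d7: available; e7: available; f7: available.
Legal moves for Black: Kf7, Ke7, Kd7, Kf6, Kd6, Ke5, Kd5.
Black is in check but has 7 legal moves → neither.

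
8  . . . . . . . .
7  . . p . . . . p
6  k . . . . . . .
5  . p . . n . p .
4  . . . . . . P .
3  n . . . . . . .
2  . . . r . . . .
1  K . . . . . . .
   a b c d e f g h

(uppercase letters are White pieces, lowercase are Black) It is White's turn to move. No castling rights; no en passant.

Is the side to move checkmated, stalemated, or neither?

White to move; white king on a1.
In check: no.
King squares — b1: attacked by Na3; a2: attacked by Rd2; b2: attacked by Rd2.
Legal moves for White: none.
Not in check and no legal moves → stalemate.

stalemate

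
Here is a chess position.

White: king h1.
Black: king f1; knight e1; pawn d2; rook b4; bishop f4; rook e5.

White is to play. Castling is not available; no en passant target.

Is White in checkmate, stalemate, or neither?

stalemate

White to move; white king on h1.
In check: no.
King squares — g1: attacked by Kf1; g2: attacked by Ne1; h2: attacked by Bf4.
Legal moves for White: none.
Not in check and no legal moves → stalemate.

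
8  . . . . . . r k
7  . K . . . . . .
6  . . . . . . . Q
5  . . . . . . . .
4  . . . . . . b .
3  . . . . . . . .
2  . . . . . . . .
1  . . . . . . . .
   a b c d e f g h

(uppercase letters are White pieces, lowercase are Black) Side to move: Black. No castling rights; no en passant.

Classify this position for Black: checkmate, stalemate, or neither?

checkmate

Black to move; black king on h8.
In check: yes, from the white queen on h6.
King squares — g7: attacked by Qh6; h7: attacked by Qh6; g8: own rook.
Legal moves for Black: none.
In check with no legal moves → checkmate.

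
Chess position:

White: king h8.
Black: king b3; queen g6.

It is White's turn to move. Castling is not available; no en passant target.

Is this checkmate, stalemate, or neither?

White to move; white king on h8.
In check: no.
King squares — g7: attacked by Qg6; h7: attacked by Qg6; g8: attacked by Qg6.
Legal moves for White: none.
Not in check and no legal moves → stalemate.

stalemate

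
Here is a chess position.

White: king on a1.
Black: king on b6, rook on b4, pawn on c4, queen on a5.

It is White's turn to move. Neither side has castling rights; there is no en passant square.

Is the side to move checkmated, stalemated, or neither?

White to move; white king on a1.
In check: yes, from the black queen on a5.
King squares — b1: attacked by Rb4; a2: attacked by Qa5; b2: attacked by Rb4.
Legal moves for White: none.
In check with no legal moves → checkmate.

checkmate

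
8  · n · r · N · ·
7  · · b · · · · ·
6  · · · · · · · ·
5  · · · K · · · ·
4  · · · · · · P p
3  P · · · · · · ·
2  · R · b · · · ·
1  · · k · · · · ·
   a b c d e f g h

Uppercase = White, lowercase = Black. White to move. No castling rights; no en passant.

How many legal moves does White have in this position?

White to move; king on d5.
In check: yes, from the black rook on d8.
Legal moves: Ke6, Kc5, Ke4, Kc4, Nd7.
Count: 5.

5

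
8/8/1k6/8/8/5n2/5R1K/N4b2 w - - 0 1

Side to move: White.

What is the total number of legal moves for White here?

White to move; king on h2.
In check: yes, from the black knight on f3.
Legal moves: Kg3, Kh1, Rxf3.
Count: 3.

3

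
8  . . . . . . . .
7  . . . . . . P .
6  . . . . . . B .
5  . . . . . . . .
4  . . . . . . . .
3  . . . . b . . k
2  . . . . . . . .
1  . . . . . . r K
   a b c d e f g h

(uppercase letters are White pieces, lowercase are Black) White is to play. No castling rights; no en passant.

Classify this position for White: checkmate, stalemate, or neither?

checkmate

White to move; white king on h1.
In check: yes, from the black rook on g1.
King squares — g1: attacked by Be3; g2: attacked by Rg1; h2: attacked by Kh3.
Legal moves for White: none.
In check with no legal moves → checkmate.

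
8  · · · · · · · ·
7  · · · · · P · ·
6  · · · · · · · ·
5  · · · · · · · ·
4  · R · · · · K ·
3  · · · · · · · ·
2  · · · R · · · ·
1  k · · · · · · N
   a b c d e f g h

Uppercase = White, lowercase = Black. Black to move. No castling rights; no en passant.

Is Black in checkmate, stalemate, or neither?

stalemate

Black to move; black king on a1.
In check: no.
King squares — b1: attacked by Rb4; a2: attacked by Rd2; b2: attacked by Rd2.
Legal moves for Black: none.
Not in check and no legal moves → stalemate.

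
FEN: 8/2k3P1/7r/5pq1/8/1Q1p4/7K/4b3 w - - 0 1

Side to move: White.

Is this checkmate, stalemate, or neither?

White to move; white king on h2.
In check: yes, from the black rook on h6.
King squares — g1: attacked by Qg5; h1: attacked by Rh6; g2: attacked by Qg5; g3: attacked by Be1; h3: attacked by Rh6.
Legal moves for White: none.
In check with no legal moves → checkmate.

checkmate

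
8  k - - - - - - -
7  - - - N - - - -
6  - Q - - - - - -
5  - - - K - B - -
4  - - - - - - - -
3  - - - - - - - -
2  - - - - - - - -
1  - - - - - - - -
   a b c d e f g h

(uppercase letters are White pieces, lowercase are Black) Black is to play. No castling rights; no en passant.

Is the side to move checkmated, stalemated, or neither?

stalemate

Black to move; black king on a8.
In check: no.
King squares — a7: attacked by Qb6; b7: attacked by Qb6; b8: attacked by Qb6.
Legal moves for Black: none.
Not in check and no legal moves → stalemate.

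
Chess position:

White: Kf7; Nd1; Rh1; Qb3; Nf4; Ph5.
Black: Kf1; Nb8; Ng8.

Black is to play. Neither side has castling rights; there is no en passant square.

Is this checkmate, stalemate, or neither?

checkmate

Black to move; black king on f1.
In check: yes, from the white rook on h1.
King squares — e1: attacked by Rh1; g1: attacked by Rh1; e2: attacked by Nf4; f2: attacked by Nd1; g2: attacked by Nf4.
Legal moves for Black: none.
In check with no legal moves → checkmate.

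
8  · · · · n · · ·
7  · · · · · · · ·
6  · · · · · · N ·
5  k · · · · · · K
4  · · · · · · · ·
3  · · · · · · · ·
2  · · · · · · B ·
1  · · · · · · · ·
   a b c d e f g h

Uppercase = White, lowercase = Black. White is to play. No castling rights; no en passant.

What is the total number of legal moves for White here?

19

White to move; king on h5.
In check: no.
Legal moves: Nh8, Nf8, Ne7, Ne5, Nh4, Nf4, Kh6, Kg5, Kh4, Kg4, Ba8, Bb7, Bc6, Bd5, Be4, Bh3, Bf3, Bh1, Bf1.
Count: 19.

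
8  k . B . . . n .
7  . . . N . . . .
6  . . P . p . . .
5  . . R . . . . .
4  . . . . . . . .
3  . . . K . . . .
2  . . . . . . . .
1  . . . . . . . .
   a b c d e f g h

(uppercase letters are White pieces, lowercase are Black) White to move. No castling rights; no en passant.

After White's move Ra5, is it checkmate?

After Ra5: black king on a8; in check: yes, from the white rook on a5.
King squares — a7: attacked by Ra5; b7: attacked by Pc6; b8: attacked by Nd7.
Black has no legal moves → checkmate.

yes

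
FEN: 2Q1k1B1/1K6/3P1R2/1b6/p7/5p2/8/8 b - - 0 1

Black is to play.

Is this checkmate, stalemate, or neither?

checkmate

Black to move; black king on e8.
In check: yes, from the white queen on c8.
King squares — d7: attacked by Qc8; e7: attacked by Pd6; f7: attacked by Rf6; d8: attacked by Qc8; f8: attacked by Rf6.
Legal moves for Black: none.
In check with no legal moves → checkmate.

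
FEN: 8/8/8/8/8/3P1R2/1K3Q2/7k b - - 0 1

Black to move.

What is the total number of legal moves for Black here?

Black to move; king on h1.
In check: no.
Legal moves: none.
Count: 0.

0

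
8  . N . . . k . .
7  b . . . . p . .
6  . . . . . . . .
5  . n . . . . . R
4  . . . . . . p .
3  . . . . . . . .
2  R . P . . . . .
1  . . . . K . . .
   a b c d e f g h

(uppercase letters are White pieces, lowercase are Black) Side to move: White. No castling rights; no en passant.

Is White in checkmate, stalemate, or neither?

White to move; white king on e1.
In check: no.
Legal moves for White include: Nd7+, Nc6, Na6, Rh8+, Rh7, Rh6, Rg5, Rf5, Re5, Rd5, Rc5, Rxb5, Rh4, Rh3, Rh2, Rh1, Rxa7, Ra6, ... (list truncated; more exist).
White has legal moves and is not in check → neither.

neither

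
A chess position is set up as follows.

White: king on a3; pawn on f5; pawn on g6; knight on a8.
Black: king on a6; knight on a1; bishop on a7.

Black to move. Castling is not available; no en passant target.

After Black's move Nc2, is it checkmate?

After Nc2: white king on a3; in check: yes, from the black knight on c2.
White has 4 legal replies: Ka4, Kb3, Kb2, Ka2.
In check but a legal move exists → not checkmate.

no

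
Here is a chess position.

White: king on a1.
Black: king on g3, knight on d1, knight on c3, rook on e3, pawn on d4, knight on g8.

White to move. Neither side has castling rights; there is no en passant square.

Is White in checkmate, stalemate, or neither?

White to move; white king on a1.
In check: no.
King squares — b1: attacked by Nc3; a2: attacked by Nc3; b2: attacked by Nd1.
Legal moves for White: none.
Not in check and no legal moves → stalemate.

stalemate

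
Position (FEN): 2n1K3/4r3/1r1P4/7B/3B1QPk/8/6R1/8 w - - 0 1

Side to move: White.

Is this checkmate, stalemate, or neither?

White to move; white king on e8.
In check: yes, from the black rook on e7.
King squares — d7: attacked by Re7; e7: attacked by Nc8; f7: attacked by Re7; d8: available; f8: available.
Legal moves for White: Kf8, Kd8, dxe7.
White is in check but has 3 legal moves → neither.

neither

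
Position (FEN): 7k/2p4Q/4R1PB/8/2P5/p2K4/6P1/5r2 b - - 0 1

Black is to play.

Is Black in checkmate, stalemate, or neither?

Black to move; black king on h8.
In check: yes, from the white queen on h7.
King squares — g7: attacked by Bh6; h7: attacked by Pg6; g8: attacked by Qh7.
Legal moves for Black: none.
In check with no legal moves → checkmate.

checkmate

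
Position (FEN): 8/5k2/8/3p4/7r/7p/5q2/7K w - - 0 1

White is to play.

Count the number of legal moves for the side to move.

White to move; king on h1.
In check: no.
Legal moves: none.
Count: 0.

0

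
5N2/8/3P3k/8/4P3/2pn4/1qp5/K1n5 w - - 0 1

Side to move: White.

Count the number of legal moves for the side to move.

White to move; king on a1.
In check: yes, from the black queen on b2.
Legal moves: none.
Count: 0.

0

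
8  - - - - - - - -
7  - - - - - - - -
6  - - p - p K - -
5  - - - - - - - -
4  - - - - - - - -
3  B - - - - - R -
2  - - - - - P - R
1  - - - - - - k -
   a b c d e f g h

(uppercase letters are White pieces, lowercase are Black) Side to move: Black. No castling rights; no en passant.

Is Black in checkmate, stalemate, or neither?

Black to move; black king on g1.
In check: yes, from the white rook on g3.
King squares — f1: available; h1: attacked by Rh2; f2: attacked by Rh2; g2: attacked by Rh2; h2: available.
Legal moves for Black: Kxh2, Kf1.
Black is in check but has 2 legal moves → neither.

neither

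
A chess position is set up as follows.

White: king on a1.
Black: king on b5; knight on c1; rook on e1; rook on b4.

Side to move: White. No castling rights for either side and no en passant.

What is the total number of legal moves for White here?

0

White to move; king on a1.
In check: no.
Legal moves: none.
Count: 0.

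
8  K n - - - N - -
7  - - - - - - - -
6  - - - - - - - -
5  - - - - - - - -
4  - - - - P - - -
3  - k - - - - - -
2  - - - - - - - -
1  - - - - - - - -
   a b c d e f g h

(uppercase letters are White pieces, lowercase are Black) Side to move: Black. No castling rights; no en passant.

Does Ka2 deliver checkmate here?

no

After Ka2: white king on a8; in check: no.
White is not in check, so this cannot be checkmate.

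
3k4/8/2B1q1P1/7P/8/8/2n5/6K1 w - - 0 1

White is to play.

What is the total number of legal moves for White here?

18

White to move; king on g1.
In check: no.
Legal moves: Be8, Ba8, Bd7, Bb7, Bd5, Bb5, Be4, Ba4, Bf3, Bg2, Bh1, Kh2, Kg2, Kf2, Kh1, Kf1, g7, h6.
Count: 18.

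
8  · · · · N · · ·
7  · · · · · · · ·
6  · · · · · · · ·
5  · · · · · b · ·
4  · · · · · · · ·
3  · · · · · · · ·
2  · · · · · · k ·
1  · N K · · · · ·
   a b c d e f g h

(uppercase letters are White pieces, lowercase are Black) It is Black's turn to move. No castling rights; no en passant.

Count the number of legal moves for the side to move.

19

Black to move; king on g2.
In check: no.
Legal moves: Bc8, Bh7, Bd7, Bg6, Be6, Bg4, Be4, Bh3, Bd3, Bc2, Bxb1, Kh3, Kg3, Kf3, Kh2, Kf2, Kh1, Kg1, Kf1.
Count: 19.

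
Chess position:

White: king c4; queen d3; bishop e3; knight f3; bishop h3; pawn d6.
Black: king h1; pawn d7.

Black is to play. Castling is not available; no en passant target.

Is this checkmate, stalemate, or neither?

Black to move; black king on h1.
In check: no.
King squares — g1: attacked by Be3; g2: attacked by Bh3; h2: attacked by Nf3.
Legal moves for Black: none.
Not in check and no legal moves → stalemate.

stalemate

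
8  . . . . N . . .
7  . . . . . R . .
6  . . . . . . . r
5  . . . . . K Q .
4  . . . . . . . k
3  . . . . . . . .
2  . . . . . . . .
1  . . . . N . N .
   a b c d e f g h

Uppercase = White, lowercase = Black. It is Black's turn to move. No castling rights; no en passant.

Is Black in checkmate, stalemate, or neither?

checkmate

Black to move; black king on h4.
In check: yes, from the white queen on g5.
King squares — g3: attacked by Qg5; h3: attacked by Ng1; g4: attacked by Kf5; g5: attacked by Kf5; h5: attacked by Qg5.
Legal moves for Black: none.
In check with no legal moves → checkmate.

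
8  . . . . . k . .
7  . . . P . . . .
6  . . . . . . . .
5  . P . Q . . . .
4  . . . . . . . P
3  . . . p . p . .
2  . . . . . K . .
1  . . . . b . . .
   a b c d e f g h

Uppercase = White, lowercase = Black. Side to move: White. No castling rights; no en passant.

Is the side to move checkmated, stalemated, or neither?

neither

White to move; white king on f2.
In check: yes, from the black bishop on e1.
King squares — e1: available; f1: available; g1: available; e2: attacked by Pd3; g2: attacked by Pf3; e3: available; f3: available; g3: attacked by Be1.
Legal moves for White: Kxf3, Ke3, Kg1, Kf1, Kxe1.
White is in check but has 5 legal moves → neither.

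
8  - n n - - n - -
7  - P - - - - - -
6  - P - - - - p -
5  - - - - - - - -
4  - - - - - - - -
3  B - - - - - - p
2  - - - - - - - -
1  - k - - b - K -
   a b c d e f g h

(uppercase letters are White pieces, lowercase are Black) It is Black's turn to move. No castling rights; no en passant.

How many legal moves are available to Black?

22

Black to move; king on b1.
In check: no.
Legal moves: Nh7, Nfd7, Ne6, Ne7, Na7, Nd6, Nxb6, Nbd7, Nc6, Na6, Ba5, Bh4, Bb4, Bg3, Bc3, Bf2+, Bd2, Kc2, Ka2, Ka1, g5, h2+.
Count: 22.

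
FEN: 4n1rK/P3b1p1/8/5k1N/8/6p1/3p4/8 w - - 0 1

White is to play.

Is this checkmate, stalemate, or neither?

neither

White to move; white king on h8.
In check: yes, from the black rook on g8.
King squares — g7: attacked by Ne8; h7: available; g8: available.
Legal moves for White: Kxg8, Kh7.
White is in check but has 2 legal moves → neither.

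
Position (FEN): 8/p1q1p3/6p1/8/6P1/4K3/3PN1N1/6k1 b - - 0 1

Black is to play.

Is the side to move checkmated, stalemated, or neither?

neither

Black to move; black king on g1.
In check: yes, from the white knight on e2.
King squares — f1: available; h1: available; f2: attacked by Ke3; g2: available; h2: available.
Legal moves for Black: Kh2, Kxg2, Kh1, Kf1.
Black is in check but has 4 legal moves → neither.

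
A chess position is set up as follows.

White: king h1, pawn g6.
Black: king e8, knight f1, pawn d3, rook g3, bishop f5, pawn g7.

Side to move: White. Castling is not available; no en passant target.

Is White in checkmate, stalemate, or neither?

White to move; white king on h1.
In check: no.
King squares — g1: attacked by Rg3; g2: attacked by Rg3; h2: attacked by Nf1.
Legal moves for White: none.
Not in check and no legal moves → stalemate.

stalemate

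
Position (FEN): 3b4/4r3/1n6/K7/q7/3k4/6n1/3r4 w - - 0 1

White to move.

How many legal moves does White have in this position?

0

White to move; king on a5.
In check: yes, from the black queen on a4.
Legal moves: none.
Count: 0.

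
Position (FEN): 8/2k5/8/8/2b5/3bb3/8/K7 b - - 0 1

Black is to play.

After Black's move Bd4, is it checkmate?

After Bd4: white king on a1; in check: yes, from the black bishop on d4.
King squares — b1: attacked by Bd3; a2: attacked by Bc4; b2: attacked by Bd4.
White has no legal moves → checkmate.

yes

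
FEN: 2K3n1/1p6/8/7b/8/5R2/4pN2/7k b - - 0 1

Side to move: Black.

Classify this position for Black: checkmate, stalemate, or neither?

neither

Black to move; black king on h1.
In check: yes, from the white knight on f2.
Legal moves for Black: Kh2, Kg2, Kg1.
Black is in check but has 3 legal moves → neither.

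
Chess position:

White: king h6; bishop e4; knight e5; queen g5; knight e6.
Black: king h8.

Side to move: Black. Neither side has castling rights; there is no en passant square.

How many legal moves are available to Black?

Black to move; king on h8.
In check: no.
Legal moves: none.
Count: 0.

0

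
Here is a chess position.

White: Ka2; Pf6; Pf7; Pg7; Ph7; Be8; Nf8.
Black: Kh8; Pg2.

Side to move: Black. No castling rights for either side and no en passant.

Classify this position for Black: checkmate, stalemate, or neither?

Black to move; black king on h8.
In check: yes, from the white pawn on g7.
King squares — g7: attacked by Pf6; h7: attacked by Nf8; g8: attacked by Pf7.
Legal moves for Black: none.
In check with no legal moves → checkmate.

checkmate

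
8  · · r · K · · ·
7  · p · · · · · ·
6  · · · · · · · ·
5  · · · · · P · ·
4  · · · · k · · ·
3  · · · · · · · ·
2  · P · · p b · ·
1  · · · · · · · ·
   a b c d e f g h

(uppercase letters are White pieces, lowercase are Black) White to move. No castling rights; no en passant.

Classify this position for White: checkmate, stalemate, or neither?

White to move; white king on e8.
In check: yes, from the black rook on c8.
King squares — d7: available; e7: available; f7: available; d8: attacked by Rc8; f8: attacked by Rc8.
Legal moves for White: Kf7, Ke7, Kd7.
White is in check but has 3 legal moves → neither.

neither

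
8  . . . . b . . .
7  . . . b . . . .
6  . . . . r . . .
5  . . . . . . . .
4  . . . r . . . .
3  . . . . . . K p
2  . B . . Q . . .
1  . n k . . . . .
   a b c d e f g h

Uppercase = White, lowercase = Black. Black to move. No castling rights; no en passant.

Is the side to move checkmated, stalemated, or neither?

checkmate

Black to move; black king on c1.
In check: yes, from the white bishop on b2.
King squares — b1: own knight; d1: attacked by Qe2; b2: attacked by Qe2; c2: attacked by Qe2; d2: attacked by Qe2.
Legal moves for Black: none.
In check with no legal moves → checkmate.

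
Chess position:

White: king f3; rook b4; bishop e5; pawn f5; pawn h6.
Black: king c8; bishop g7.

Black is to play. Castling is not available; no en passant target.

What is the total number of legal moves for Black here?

Black to move; king on c8.
In check: no.
Legal moves: Kd8, Kd7, Bh8, Bf8, Bxh6, Bf6, Bxe5.
Count: 7.

7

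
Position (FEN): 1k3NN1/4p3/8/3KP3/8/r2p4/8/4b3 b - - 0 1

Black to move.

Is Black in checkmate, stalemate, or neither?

neither

Black to move; black king on b8.
In check: no.
Legal moves for Black include: Kc8, Ka8, Kc7, Kb7, Ka7, Ra8, Ra7, Ra6, Ra5+, Ra4, Rc3, Rb3, Ra2, Ra1, Ba5, Bh4, Bb4, Bg3, ... (list truncated; more exist).
Black has legal moves and is not in check → neither.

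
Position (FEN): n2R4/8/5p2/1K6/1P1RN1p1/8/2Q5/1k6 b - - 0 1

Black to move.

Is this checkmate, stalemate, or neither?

Black to move; black king on b1.
In check: yes, from the white queen on c2.
King squares — a1: available; c1: attacked by Qc2; a2: attacked by Qc2; b2: attacked by Qc2; c2: available.
Legal moves for Black: Kxc2, Ka1.
Black is in check but has 2 legal moves → neither.

neither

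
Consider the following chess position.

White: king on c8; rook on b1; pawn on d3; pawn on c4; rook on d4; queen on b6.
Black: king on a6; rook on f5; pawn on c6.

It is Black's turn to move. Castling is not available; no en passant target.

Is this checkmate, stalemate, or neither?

checkmate

Black to move; black king on a6.
In check: yes, from the white queen on b6.
King squares — a5: attacked by Qb6; b5: attacked by Rb1; b6: attacked by Rb1; a7: attacked by Qb6; b7: attacked by Qb6.
Legal moves for Black: none.
In check with no legal moves → checkmate.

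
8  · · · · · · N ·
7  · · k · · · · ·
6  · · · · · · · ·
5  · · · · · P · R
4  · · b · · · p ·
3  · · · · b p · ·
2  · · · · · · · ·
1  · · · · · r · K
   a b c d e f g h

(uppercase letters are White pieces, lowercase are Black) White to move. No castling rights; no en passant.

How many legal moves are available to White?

White to move; king on h1.
In check: yes, from the black rook on f1.
Legal moves: Kh2.
Count: 1.

1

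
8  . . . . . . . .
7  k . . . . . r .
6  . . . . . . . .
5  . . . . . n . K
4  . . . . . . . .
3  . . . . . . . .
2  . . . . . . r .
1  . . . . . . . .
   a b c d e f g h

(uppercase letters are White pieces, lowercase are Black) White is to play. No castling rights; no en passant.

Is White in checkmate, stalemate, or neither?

White to move; white king on h5.
In check: no.
King squares — g4: attacked by Rg2; h4: attacked by Nf5; g5: attacked by Rg2; g6: attacked by Rg2; h6: attacked by Nf5.
Legal moves for White: none.
Not in check and no legal moves → stalemate.

stalemate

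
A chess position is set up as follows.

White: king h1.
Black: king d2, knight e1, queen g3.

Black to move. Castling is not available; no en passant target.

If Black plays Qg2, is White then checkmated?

After Qg2: white king on h1; in check: yes, from the black queen on g2.
King squares — g1: attacked by Qg2; g2: attacked by Ne1; h2: attacked by Qg2.
White has no legal moves → checkmate.

yes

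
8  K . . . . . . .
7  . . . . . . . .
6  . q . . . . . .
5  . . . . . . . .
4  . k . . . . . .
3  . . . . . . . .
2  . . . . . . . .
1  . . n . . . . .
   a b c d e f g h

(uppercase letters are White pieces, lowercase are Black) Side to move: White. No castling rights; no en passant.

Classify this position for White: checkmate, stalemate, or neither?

stalemate

White to move; white king on a8.
In check: no.
King squares — a7: attacked by Qb6; b7: attacked by Qb6; b8: attacked by Qb6.
Legal moves for White: none.
Not in check and no legal moves → stalemate.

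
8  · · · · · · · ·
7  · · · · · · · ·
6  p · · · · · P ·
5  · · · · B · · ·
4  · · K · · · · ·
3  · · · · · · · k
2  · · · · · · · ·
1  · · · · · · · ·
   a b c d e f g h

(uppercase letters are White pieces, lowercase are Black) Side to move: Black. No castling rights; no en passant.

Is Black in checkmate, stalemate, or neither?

Black to move; black king on h3.
In check: no.
Legal moves for Black: Kh4, Kg4, Kg2, a5.
Black has 4 legal moves and is not in check → neither.

neither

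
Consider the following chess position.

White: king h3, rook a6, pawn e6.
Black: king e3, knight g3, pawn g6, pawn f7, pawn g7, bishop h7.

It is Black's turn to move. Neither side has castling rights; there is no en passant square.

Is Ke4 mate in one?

no

After Ke4: white king on h3; in check: no.
White is not in check, so this cannot be checkmate.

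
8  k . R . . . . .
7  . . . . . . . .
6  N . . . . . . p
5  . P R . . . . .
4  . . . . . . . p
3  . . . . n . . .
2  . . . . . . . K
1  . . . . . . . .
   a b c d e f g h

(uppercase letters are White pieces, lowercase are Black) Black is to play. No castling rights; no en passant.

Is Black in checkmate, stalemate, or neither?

Black to move; black king on a8.
In check: yes, from the white rook on c8.
Legal moves for Black: Kb7, Ka7.
Black is in check but has 2 legal moves → neither.

neither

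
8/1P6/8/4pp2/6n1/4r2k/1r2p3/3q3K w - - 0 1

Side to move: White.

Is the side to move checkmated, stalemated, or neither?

checkmate

White to move; white king on h1.
In check: yes, from the black queen on d1.
King squares — g1: attacked by Qd1; g2: attacked by Kh3; h2: attacked by Kh3.
Legal moves for White: none.
In check with no legal moves → checkmate.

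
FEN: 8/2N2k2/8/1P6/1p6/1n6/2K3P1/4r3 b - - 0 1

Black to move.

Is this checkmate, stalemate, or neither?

neither

Black to move; black king on f7.
In check: no.
Legal moves for Black include: Kg8, Kf8, Kg7, Ke7, Kg6, Kf6, Nc5, Na5, Nd4+, Nd2, Nc1, Na1+, Re8, Re7, Re6, Re5, Re4, Re3, ... (list truncated; more exist).
Black has legal moves and is not in check → neither.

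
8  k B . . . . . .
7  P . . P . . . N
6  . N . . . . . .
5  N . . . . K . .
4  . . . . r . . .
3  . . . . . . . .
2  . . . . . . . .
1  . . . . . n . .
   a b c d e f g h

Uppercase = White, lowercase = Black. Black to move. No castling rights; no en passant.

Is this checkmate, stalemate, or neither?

Black to move; black king on a8.
In check: yes, from the white knight on b6.
King squares — a7: attacked by Bb8; b7: attacked by Na5; b8: attacked by Pa7.
Legal moves for Black: none.
In check with no legal moves → checkmate.

checkmate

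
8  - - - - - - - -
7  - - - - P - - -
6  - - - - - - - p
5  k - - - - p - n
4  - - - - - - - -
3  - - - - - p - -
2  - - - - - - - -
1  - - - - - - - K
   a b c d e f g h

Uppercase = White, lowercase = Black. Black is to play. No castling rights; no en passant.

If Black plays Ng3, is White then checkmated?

no

After Ng3: white king on h1; in check: yes, from the black knight on g3.
White has 2 legal replies: Kh2, Kg1.
In check but a legal move exists → not checkmate.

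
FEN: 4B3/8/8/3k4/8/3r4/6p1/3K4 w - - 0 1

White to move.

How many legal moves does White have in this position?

White to move; king on d1.
In check: yes, from the black rook on d3.
Legal moves: Ke2, Kc2, Ke1, Kc1.
Count: 4.

4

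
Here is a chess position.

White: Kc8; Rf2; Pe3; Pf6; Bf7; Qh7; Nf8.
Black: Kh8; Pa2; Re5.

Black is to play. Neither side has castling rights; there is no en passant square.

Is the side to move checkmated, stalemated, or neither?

Black to move; black king on h8.
In check: yes, from the white queen on h7.
King squares — g7: attacked by Pf6; h7: attacked by Nf8; g8: attacked by Bf7.
Legal moves for Black: none.
In check with no legal moves → checkmate.

checkmate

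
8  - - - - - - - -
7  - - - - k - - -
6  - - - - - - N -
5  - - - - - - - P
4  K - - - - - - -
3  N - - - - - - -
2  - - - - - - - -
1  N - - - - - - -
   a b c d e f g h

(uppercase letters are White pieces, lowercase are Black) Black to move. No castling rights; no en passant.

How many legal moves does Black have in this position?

Black to move; king on e7.
In check: yes, from the white knight on g6.
Legal moves: Ke8, Kd8, Kf7, Kd7, Kf6, Ke6, Kd6.
Count: 7.

7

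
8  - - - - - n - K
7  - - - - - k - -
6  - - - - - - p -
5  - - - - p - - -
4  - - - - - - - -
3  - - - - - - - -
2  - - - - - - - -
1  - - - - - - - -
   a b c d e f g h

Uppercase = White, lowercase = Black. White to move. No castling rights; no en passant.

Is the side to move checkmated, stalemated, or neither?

stalemate

White to move; white king on h8.
In check: no.
King squares — g7: attacked by Kf7; h7: attacked by Nf8; g8: attacked by Kf7.
Legal moves for White: none.
Not in check and no legal moves → stalemate.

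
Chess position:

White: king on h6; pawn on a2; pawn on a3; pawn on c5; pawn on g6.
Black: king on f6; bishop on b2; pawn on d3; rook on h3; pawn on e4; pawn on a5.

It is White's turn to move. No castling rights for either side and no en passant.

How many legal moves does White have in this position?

White to move; king on h6.
In check: yes, from the black rook on h3.
Legal moves: none.
Count: 0.

0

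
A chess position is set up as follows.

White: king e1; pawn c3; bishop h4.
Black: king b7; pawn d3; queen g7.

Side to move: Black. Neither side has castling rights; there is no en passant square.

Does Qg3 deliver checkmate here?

After Qg3: white king on e1; in check: yes, from the black queen on g3.
White has 4 legal replies: Kd2, Kf1, Kd1, Bxg3.
In check but a legal move exists → not checkmate.

no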